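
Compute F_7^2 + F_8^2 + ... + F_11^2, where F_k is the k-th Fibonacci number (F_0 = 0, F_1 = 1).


There is a standard identity sum_{k=0}^{N} F_k^2 = F_N * F_{N+1} (proved inductively from the telescoping relation F_k^2 = F_k F_{k+1} - F_{k-1} F_k). Then
sum_{k=7}^{11} F_k^2 = F_11 F_12 - F_6 F_7.
Computing: F_11 = 89, F_12 = 144, F_6 = 8, F_7 = 13.
Sum = 89 * 144 - 8 * 13 = 12712.

12712


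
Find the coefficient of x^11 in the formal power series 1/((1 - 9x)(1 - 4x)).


By partial fractions or Cauchy convolution:
The coefficient equals sum_{k=0}^{11} 9^k * 4^(11-k).
= 56482551853

56482551853


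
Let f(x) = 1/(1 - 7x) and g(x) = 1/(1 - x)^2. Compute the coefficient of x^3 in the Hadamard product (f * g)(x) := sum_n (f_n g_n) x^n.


f has coefficients f_k = 7^k. For g = 1/(1 - x)^2 the coefficient is g_k = C(k + 1, 1) = k + 1. The Hadamard coefficient is (f * g)_k = 7^k * (k + 1).
For k = 3: 7^3 * 4 = 343 * 4 = 1372.

1372


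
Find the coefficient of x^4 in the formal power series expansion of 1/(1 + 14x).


Write 1/(1 + c x) = 1/(1 - (-c) x) and apply the geometric-series identity
1/(1 - y) = sum_{k>=0} y^k to get 1/(1 + c x) = sum_{k>=0} (-c)^k x^k.
So the coefficient of x^k is (-c)^k = (-1)^k * c^k.
Here c = 14 and k = 4:
(-14)^4 = 1 * 38416 = 38416

38416


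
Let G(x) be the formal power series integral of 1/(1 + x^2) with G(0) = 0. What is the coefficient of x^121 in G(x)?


1/(1 + x^2) = sum_{j>=0} (-1)^j x^(2j). Integrating termwise with G(0) = 0:
G(x) = sum_{j>=0} (-1)^j x^(2j+1) / (2j+1) = arctan(x).
Only odd powers are nonzero. For x^121 write 121 = 2*60 + 1, giving
(-1)^60 / 121 = 1/121 = 1/121.

1/121


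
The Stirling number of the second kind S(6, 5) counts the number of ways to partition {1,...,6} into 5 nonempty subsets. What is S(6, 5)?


Using the explicit formula S(n,k) = (1/k!) sum_{j=0}^{k} (-1)^(k-j) C(k,j) j^n:
S(6, 5) = 15
Equivalently, S(n,k) is n! times the coefficient of x^n in the EGF (e^x - 1)^k / k!.

15


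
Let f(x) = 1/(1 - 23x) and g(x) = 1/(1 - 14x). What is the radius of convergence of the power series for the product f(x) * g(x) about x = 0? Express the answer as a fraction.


The radius of 1/(1 - 23x) is 1/23 (nearest singularity at x = 1/23), and the radius of 1/(1 - 14x) is 1/14.
The product f(x)*g(x) = 1/((1 - 23x)(1 - 14x)) has singularities at both 1/23 and 1/14, so its radius of convergence is the distance to the nearest one:
min(1/23, 1/14) = 1/23.

1/23


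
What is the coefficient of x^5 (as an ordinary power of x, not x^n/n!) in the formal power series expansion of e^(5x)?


The exponential series is e^y = sum_{k>=0} y^k / k!. Substituting y = 5x gives
e^(5x) = sum_{k>=0} 5^k x^k / k!.
So the coefficient of x^n is a^n/n! with a = 5, n = 5:
5^5 / 5! = 3125/120 = 625/24

625/24


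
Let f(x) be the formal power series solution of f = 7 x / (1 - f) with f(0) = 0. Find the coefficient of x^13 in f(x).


Apply Lagrange inversion: f = 7 x * phi(f) with phi(t) = 1/(1 - t), so
[x^n] f = 7^n * (1/n) [t^(n-1)] phi(t)^n = 7^n * (1/n) [t^(n-1)] (1 - t)^(-n) = 7^n * (1/n) C(2n - 2, n - 1) = 7^n * C_{n-1}.
For n = 13: C_12 = C(24, 12) / 13 = 2704156/13 = 208012.
With the 7^13 = 96889010407 factor, the coefficient is 96889010407 * 208012 = 20154076832780884.

20154076832780884


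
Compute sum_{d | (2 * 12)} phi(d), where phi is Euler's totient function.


First, 2 * 12 = 24. One classical identity is sum_{d | n} phi(d) = n (each k in [1, n] has a unique gcd with n, and among the k's with gcd(k, n) = n/d there are phi(d) of them). So the sum equals 24. We also verify directly:
Divisors of 24: 1, 2, 3, 4, 6, 8, 12, 24.
phi values: 1, 1, 2, 2, 2, 4, 4, 8.
Sum = 24.

24


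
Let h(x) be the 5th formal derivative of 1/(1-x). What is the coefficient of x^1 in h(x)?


Differentiating 5 times: d^5/dx^5 [1/(1-x)] = 5!/(1-x)^6.
The expansion 1/(1-x)^6 = sum_{k>=0} C(k+5, 5) x^k, so the coefficient of x^n in 5!/(1-x)^6 is 5! * C(n+5, 5).
For n = 1: 120 * C(6, 5) = 120 * 6 = 720

720


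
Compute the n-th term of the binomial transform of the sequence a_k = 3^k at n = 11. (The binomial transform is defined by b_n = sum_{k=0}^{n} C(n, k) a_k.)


With a_k = 3^k, b_n = sum_{k=0}^{n} C(n, k) 3^k = (1 + 3)^n by the binomial theorem.
For n = 11: (1 + 3)^11 = 4^11 = 4194304.

4194304


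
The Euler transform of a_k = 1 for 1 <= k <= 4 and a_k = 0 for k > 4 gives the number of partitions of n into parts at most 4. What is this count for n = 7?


Partitions of 7 into parts at most 4:
Using generating function (1-x)^(-1)(1-x^2)^(-1)...(1-x^4)^(-1),
the coefficient of x^7 = 11

11


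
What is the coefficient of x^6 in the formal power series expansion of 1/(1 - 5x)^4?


The general identity 1/(1 - c x)^r = sum_{k>=0} c^k C(k + r - 1, r - 1) x^k follows by substituting y = c x into 1/(1 - y)^r = sum_{k>=0} C(k + r - 1, r - 1) y^k.
For c = 5, r = 4, k = 6:
5^6 * C(9, 3) = 15625 * 84 = 1312500.

1312500


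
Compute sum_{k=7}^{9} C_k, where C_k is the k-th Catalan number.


C_7 through C_9: 429, 1430, 4862
Sum = 429 + 1430 + 4862
= 6721

6721


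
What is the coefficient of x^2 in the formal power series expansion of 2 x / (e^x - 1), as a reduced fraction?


The exponential generating function for Bernoulli numbers is
x / (e^x - 1) = sum_{k>=0} B_k x^k / k!.
So the coefficient of x^2 in 2 x / (e^x - 1) is 2 B_2 / 2!.
Computing: B_2 = 1/6, 2! = 2, giving
2 * 1/6 / 2 = 1/6.

1/6


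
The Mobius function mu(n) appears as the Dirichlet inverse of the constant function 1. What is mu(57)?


57 = 3 * 19 (all distinct primes).
mu(57) = (-1)^2 = 1

1


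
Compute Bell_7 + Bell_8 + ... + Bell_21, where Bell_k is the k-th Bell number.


Recall Bell_k counts set partitions of a k-set (with Bell_0 = 1 by convention).
Bell_7 through Bell_21: 877, 4140, 21147, 115975, 678570, 4213597, 27644437, 190899322, 1382958545, 10480142147, 82864869804, 682076806159, 5832742205057, 51724158235372, 474869816156751
Sum = 877 + 4140 + 21147 + 115975 + 678570 + 4213597 + 27644437 + 190899322 + 1382958545 + 10480142147 + 82864869804 + 682076806159 + 5832742205057 + 51724158235372 + 474869816156751 = 533203744951900.

533203744951900


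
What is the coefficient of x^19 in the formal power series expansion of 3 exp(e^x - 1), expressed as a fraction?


exp(e^x - 1) is the exponential generating function for the Bell numbers Bell_k: exp(e^x - 1) = sum_{k>=0} Bell_k x^k / k!.
So the coefficient of x^19 in 3 exp(e^x - 1) is 3 Bell_19 / 19!.
Computing: Bell_19 = 5832742205057 and 19! = 121645100408832000, giving
3 * 5832742205057/121645100408832000 = 5832742205057/40548366802944000.

5832742205057/40548366802944000


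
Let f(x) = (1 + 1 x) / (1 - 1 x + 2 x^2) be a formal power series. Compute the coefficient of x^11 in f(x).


Write f(x) = sum_{k>=0} a_k x^k. Multiplying both sides by 1 - 1 x + 2 x^2 gives
(1 - 1 x + 2 x^2) sum_{k>=0} a_k x^k = 1 + 1 x.
Matching coefficients:
 x^0: a_0 = 1
 x^1: a_1 - 1 a_0 = 1  =>  a_1 = 1*1 + 1 = 2
 x^k (k >= 2): a_k = 1 a_{k-1} - 2 a_{k-2}.
Iterating: a_2 = 0, a_3 = -4, a_4 = -4, a_5 = 4, a_6 = 12, a_7 = 4, a_8 = -20, a_9 = -28, a_10 = 12, a_11 = 68.
So the coefficient of x^11 is 68.

68


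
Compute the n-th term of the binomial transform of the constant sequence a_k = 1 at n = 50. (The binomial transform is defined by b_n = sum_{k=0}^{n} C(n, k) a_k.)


With a_k = 1 for all k, b_n = sum_{k=0}^{n} C(n, k) = 2^n by the binomial theorem.
For n = 50: 2^50 = 1125899906842624.

1125899906842624


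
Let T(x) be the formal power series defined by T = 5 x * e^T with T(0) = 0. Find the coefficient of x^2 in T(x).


Apply the Lagrange inversion formula: if T = 5 x * phi(T) with phi(t) = e^t, then
[x^n] T = 5^n * (1/n) [t^(n-1)] phi(t)^n = 5^n * (1/n) [t^(n-1)] e^(n t) = 5^n * (1/n) * n^(n-1) / (n-1)! = 5^n * n^(n-1) / n!.
When c = 1 this is the Cayley count of rooted labeled trees on n vertices, divided by n!.
For n = 2: 5^2 * 2^1 / 2! = 25 * 2/2 = 25.

25


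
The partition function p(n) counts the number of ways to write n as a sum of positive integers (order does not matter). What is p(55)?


Using the generating function prod_{k>=1} 1/(1-x^k), we compute p(55).
By dynamic programming over parts 1 through 55:
p(55) = 451276

451276


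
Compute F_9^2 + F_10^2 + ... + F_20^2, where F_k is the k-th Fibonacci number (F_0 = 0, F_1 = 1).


There is a standard identity sum_{k=0}^{N} F_k^2 = F_N * F_{N+1} (proved inductively from the telescoping relation F_k^2 = F_k F_{k+1} - F_{k-1} F_k). Then
sum_{k=9}^{20} F_k^2 = F_20 F_21 - F_8 F_9.
Computing: F_20 = 6765, F_21 = 10946, F_8 = 21, F_9 = 34.
Sum = 6765 * 10946 - 21 * 34 = 74048976.

74048976


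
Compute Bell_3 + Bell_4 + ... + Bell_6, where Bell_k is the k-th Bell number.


Recall Bell_k counts set partitions of a k-set (with Bell_0 = 1 by convention).
Bell_3 through Bell_6: 5, 15, 52, 203
Sum = 5 + 15 + 52 + 203 = 275.

275


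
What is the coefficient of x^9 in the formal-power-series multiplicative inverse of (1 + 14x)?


The inverse is 1/(1 + 14x). Apply the geometric identity 1/(1 - y) = sum_{k>=0} y^k with y = -14x:
1/(1 + 14x) = sum_{k>=0} (-14)^k x^k.
So the coefficient of x^9 is (-14)^9 = -20661046784.

-20661046784


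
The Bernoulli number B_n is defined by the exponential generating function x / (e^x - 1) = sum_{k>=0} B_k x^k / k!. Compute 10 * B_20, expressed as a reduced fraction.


Bernoulli numbers can also be computed recursively via B_0 = 1 and sum_{j=0}^{m} C(m+1, j) B_j = 0 for m >= 1. Odd-index Bernoulli numbers vanish for k >= 3.
Computing B_20 = -174611/330, so 10 * B_20 = 10 * -174611/330 = -174611/33.

-174611/33


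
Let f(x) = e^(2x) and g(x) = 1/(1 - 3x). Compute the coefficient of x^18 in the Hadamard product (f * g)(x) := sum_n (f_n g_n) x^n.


Expanding: f_k = 2^k/k! (from e^(2x)) and g_k = 3^k (from 1/(1 - 3x)). So the Hadamard coefficient (f * g)_k = 2^k 3^k / k! = (6)^k / k!.
For k = 18: 6^18/18! = 101559956668416/6402373705728000 = 236196/14889875.

236196/14889875


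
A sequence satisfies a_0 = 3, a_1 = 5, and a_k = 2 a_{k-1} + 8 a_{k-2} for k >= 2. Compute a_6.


The characteristic equation is t^2 - 2 t - 8 = 0, with roots r_1 = 4 and r_2 = -2 (so c_1 = r_1 + r_2, c_2 = -r_1 r_2 as required).
One can use the closed form a_n = A r_1^n + B r_2^n, but direct iteration is more reliable:
a_0 = 3, a_1 = 5, a_2 = 34, a_3 = 108, a_4 = 488, a_5 = 1840, a_6 = 7584.
So a_6 = 7584.

7584


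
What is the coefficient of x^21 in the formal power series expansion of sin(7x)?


The Maclaurin series is sin(t) = sum_{k>=0} (-1)^k t^(2k+1) / (2k+1)!, so substituting t = 7x, only odd powers of x are nonzero, with coefficient of x^(2k+1) equal to (-1)^k 7^(2k+1) / (2k+1)!.
Write 21 = 2*10 + 1, giving the coefficient (-1)^10 * 7^21 / 21! = 558545864083284007/51090942171709440000 = 1628413597910449/148953184174080000.

1628413597910449/148953184174080000


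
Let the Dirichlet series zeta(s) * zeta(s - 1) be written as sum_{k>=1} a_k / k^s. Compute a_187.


Convolution gives a_k = sum_{d | k} d * 1 = sum_{d | k} d = sigma(k), the sum of positive divisors of k.
For k = 187, the divisors are 1, 11, 17, 187, so
sigma(187) = 1 + 11 + 17 + 187 = 216.

216


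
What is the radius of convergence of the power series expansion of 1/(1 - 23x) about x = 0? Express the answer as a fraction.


Expanding 1/(1 - 23x) = sum_{k>=0} 23^k x^k, the series converges when |23x| < 1, i.e., |x| < 1/23.
So the radius of convergence is 1/23 = 1/23.

1/23


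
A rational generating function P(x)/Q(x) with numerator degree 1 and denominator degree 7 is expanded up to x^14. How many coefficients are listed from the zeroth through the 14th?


Expanding up to x^14 gives the coefficients for x^0, x^1, ..., x^14.
That is 14 + 1 = 15 coefficients in total.

15


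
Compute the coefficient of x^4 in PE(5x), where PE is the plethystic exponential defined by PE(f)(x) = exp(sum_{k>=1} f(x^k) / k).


With f(x) = 5x, the exponent is sum_{k>=1} 5 x^k / k = 5 * (-ln(1 - x)). Exponentiating:
PE(5x) = exp(-5 ln(1 - x)) = 1/(1 - x)^5.
By the negative binomial expansion, [x^n] 1/(1 - x)^5 = C(n + 4, 4).
For n = 4: C(8, 4) = 70.

70


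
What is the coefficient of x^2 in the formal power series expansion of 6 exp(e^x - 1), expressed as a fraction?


exp(e^x - 1) is the exponential generating function for the Bell numbers Bell_k: exp(e^x - 1) = sum_{k>=0} Bell_k x^k / k!.
So the coefficient of x^2 in 6 exp(e^x - 1) is 6 Bell_2 / 2!.
Computing: Bell_2 = 2 and 2! = 2, giving
6 * 2/2 = 6.

6


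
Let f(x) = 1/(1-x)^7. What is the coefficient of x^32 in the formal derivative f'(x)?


Differentiate: d/dx [ 1/(1-x)^r ] = r / (1-x)^(r+1).
Here r = 7, so f'(x) = 7 / (1-x)^8.
The expansion of 1/(1-x)^(r+1) has coefficient of x^n equal to C(n+r, r).
So the coefficient of x^32 in f'(x) is
7 * C(39, 7) = 7 * 15380937 = 107666559

107666559


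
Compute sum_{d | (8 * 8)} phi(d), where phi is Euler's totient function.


First, 8 * 8 = 64. One classical identity is sum_{d | n} phi(d) = n (each k in [1, n] has a unique gcd with n, and among the k's with gcd(k, n) = n/d there are phi(d) of them). So the sum equals 64. We also verify directly:
Divisors of 64: 1, 2, 4, 8, 16, 32, 64.
phi values: 1, 1, 2, 4, 8, 16, 32.
Sum = 64.

64


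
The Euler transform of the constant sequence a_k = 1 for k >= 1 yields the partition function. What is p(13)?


The Euler transform converts the sequence a_k = 1 into the number of integer partitions.
Using the recurrence or dynamic programming:
p(13) = 101

101


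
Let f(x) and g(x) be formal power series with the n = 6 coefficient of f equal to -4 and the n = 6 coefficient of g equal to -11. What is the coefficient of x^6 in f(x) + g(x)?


Addition of formal power series is termwise.
The coefficient of x^6 in f + g = -4 + -11
= -15

-15


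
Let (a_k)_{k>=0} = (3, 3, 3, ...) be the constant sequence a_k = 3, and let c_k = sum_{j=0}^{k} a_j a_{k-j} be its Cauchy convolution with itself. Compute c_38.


Since a_j = 3 for all j >= 0, the convolution sum becomes
c_k = sum_{j=0}^{k} 3 * 3 = 9 * (k + 1).
Equivalently, the generating function of (a_k) is 3/(1 - x) and its square is 9/(1 - x)^2 = sum_{k>=0} 9(k + 1) x^k.
For k = 38: 9 * 39 = 351.

351


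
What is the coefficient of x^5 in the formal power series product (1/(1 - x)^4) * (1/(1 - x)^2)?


Combine the factors: (1/(1 - x)^4) * (1/(1 - x)^2) = 1/(1 - x)^6.
Then use 1/(1 - x)^r = sum_{k>=0} C(k + r - 1, r - 1) x^k with r = 6 and k = 5:
C(10, 5) = 252.

252


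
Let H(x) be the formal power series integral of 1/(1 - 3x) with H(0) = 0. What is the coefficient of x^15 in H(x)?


1/(1 - 3x) = sum_{k>=0} 3^k x^k. Integrating termwise with H(0) = 0:
H(x) = sum_{k>=0} 3^k x^(k+1) / (k+1) = sum_{m>=1} 3^(m-1) x^m / m.
For m = 15: 3^14/15 = 4782969/15 = 1594323/5.

1594323/5


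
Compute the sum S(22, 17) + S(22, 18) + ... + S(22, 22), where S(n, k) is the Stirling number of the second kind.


By definition, S(n, k) counts partitions of an n-set into exactly k nonempty blocks.
Computing row n = 22 for k = 17..22:
S(22, k): 1404142047, 53374629, 1389850, 23485, 231, 1
Sum = 1458930243.

1458930243


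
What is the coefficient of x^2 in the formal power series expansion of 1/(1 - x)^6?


The negative binomial / multiset identity is
1/(1 - x)^r = sum_{k>=0} C(k + r - 1, r - 1) x^k.
Here r = 6 and k = 2, so the coefficient is
C(2 + 5, 5) = C(7, 5)
= 21

21


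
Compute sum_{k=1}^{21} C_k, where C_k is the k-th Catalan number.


C_1 through C_21: 1, 2, 5, 14, 42, 132, 429, 1430, 4862, 16796, 58786, 208012, 742900, 2674440, 9694845, 35357670, 129644790, 477638700, 1767263190, 6564120420, 24466267020
Sum = 1 + 2 + 5 + 14 + 42 + 132 + 429 + 1430 + 4862 + 16796 + 58786 + 208012 + 742900 + 2674440 + 9694845 + 35357670 + 129644790 + 477638700 + 1767263190 + 6564120420 + 24466267020
= 33453694486

33453694486


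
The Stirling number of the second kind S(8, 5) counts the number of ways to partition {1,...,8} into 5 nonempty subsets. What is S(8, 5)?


Using the explicit formula S(n,k) = (1/k!) sum_{j=0}^{k} (-1)^(k-j) C(k,j) j^n:
S(8, 5) = 1050
Equivalently, S(n,k) is n! times the coefficient of x^n in the EGF (e^x - 1)^k / k!.

1050


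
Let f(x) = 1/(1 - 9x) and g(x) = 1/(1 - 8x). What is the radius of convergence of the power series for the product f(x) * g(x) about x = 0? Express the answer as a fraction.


The radius of 1/(1 - 9x) is 1/9 (nearest singularity at x = 1/9), and the radius of 1/(1 - 8x) is 1/8.
The product f(x)*g(x) = 1/((1 - 9x)(1 - 8x)) has singularities at both 1/9 and 1/8, so its radius of convergence is the distance to the nearest one:
min(1/9, 1/8) = 1/9.

1/9


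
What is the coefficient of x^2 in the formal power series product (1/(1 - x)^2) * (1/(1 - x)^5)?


Combine the factors: (1/(1 - x)^2) * (1/(1 - x)^5) = 1/(1 - x)^7.
Then use 1/(1 - x)^r = sum_{k>=0} C(k + r - 1, r - 1) x^k with r = 7 and k = 2:
C(8, 6) = 28.

28


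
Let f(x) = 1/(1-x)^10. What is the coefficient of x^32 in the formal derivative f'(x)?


Differentiate: d/dx [ 1/(1-x)^r ] = r / (1-x)^(r+1).
Here r = 10, so f'(x) = 10 / (1-x)^11.
The expansion of 1/(1-x)^(r+1) has coefficient of x^n equal to C(n+r, r).
So the coefficient of x^32 in f'(x) is
10 * C(42, 10) = 10 * 1471442973 = 14714429730

14714429730


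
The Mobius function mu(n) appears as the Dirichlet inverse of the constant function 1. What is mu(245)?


245 has a squared prime factor, so mu(245) = 0.
Factorization reveals a repeated prime.

0


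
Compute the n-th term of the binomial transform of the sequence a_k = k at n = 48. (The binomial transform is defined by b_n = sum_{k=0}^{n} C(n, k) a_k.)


With a_k = k, b_n = sum_{k=0}^{n} C(n, k) k. Using k * C(n, k) = n * C(n-1, k-1) gives b_n = n * sum_{k>=1} C(n-1, k-1) = n * 2^(n-1).
For n = 48: 48 * 2^47 = 48 * 140737488355328 = 6755399441055744.

6755399441055744


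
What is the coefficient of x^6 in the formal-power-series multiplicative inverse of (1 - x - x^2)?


Let the inverse be f(x) = sum_{k>=0} a_k x^k. From f(x) * (1 - x - x^2) = 1 and matching coefficients:
 x^0: a_0 = 1.
 x^1: a_1 - a_0 = 0, so a_1 = 1.
 x^k (k >= 2): a_k - a_{k-1} - a_{k-2} = 0, i.e. a_k = a_{k-1} + a_{k-2}.
This is the Fibonacci-type recurrence shifted so that a_0 = a_1 = 1.
Iterating: a_0=1, a_1=1, a_2=2, a_3=3, a_4=5, a_5=8, a_6=13
a_6 = 13.

13


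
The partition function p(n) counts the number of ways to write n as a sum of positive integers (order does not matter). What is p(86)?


Using the generating function prod_{k>=1} 1/(1-x^k), we compute p(86).
By dynamic programming over parts 1 through 86:
p(86) = 34262962

34262962


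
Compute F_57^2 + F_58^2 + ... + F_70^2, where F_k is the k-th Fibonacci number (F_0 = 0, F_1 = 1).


There is a standard identity sum_{k=0}^{N} F_k^2 = F_N * F_{N+1} (proved inductively from the telescoping relation F_k^2 = F_k F_{k+1} - F_{k-1} F_k). Then
sum_{k=57}^{70} F_k^2 = F_70 F_71 - F_56 F_57.
Computing: F_70 = 190392490709135, F_71 = 308061521170129, F_56 = 225851433717, F_57 = 365435296162.
Sum = 190392490709135 * 308061521170129 - 225851433717 * 365435296162 = 58652517773140211761981934261.

58652517773140211761981934261


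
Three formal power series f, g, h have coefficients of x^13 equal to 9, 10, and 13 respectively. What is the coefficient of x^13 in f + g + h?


Series addition is componentwise:
9 + 10 + 13
= 32

32


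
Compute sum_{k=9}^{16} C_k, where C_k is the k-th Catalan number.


C_9 through C_16: 4862, 16796, 58786, 208012, 742900, 2674440, 9694845, 35357670
Sum = 4862 + 16796 + 58786 + 208012 + 742900 + 2674440 + 9694845 + 35357670
= 48758311

48758311


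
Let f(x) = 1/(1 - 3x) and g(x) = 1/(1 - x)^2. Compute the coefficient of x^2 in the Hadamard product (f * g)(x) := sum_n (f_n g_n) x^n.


f has coefficients f_k = 3^k. For g = 1/(1 - x)^2 the coefficient is g_k = C(k + 1, 1) = k + 1. The Hadamard coefficient is (f * g)_k = 3^k * (k + 1).
For k = 2: 3^2 * 3 = 9 * 3 = 27.

27


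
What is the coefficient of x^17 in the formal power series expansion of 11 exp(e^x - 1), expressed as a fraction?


exp(e^x - 1) is the exponential generating function for the Bell numbers Bell_k: exp(e^x - 1) = sum_{k>=0} Bell_k x^k / k!.
So the coefficient of x^17 in 11 exp(e^x - 1) is 11 Bell_17 / 17!.
Computing: Bell_17 = 82864869804 and 17! = 355687428096000, giving
11 * 82864869804/355687428096000 = 255755771/99800064000.

255755771/99800064000


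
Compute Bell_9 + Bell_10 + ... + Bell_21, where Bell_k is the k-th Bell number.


Recall Bell_k counts set partitions of a k-set (with Bell_0 = 1 by convention).
Bell_9 through Bell_21: 21147, 115975, 678570, 4213597, 27644437, 190899322, 1382958545, 10480142147, 82864869804, 682076806159, 5832742205057, 51724158235372, 474869816156751
Sum = 21147 + 115975 + 678570 + 4213597 + 27644437 + 190899322 + 1382958545 + 10480142147 + 82864869804 + 682076806159 + 5832742205057 + 51724158235372 + 474869816156751 = 533203744946883.

533203744946883


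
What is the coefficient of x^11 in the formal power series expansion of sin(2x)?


The Maclaurin series is sin(t) = sum_{k>=0} (-1)^k t^(2k+1) / (2k+1)!, so substituting t = 2x, only odd powers of x are nonzero, with coefficient of x^(2k+1) equal to (-1)^k 2^(2k+1) / (2k+1)!.
Write 11 = 2*5 + 1, giving the coefficient (-1)^5 * 2^11 / 11! = -2048/39916800 = -8/155925.

-8/155925


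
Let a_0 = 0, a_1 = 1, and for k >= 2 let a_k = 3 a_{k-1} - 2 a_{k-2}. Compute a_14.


Iterating the recurrence forward:
a_0 = 0
a_1 = 1
a_2 = 3*1 - 2*0 = 3
a_3 = 3*3 - 2*1 = 7
a_4 = 3*7 - 2*3 = 15
a_5 = 3*15 - 2*7 = 31
a_6 = 3*31 - 2*15 = 63
a_7 = 3*63 - 2*31 = 127
a_8 = 3*127 - 2*63 = 255
a_9 = 3*255 - 2*127 = 511
a_10 = 3*511 - 2*255 = 1023
a_11 = 3*1023 - 2*511 = 2047
a_12 = 3*2047 - 2*1023 = 4095
a_13 = 3*4095 - 2*2047 = 8191
a_14 = 3*8191 - 2*4095 = 16383
So a_14 = 16383.

16383


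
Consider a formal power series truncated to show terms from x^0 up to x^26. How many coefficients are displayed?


From x^0 to x^26 inclusive, the count is 26 - 0 + 1 = 27.

27


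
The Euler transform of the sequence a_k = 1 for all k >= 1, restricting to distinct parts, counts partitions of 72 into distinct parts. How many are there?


Partitions of 72 into distinct parts can be computed via generating function.
Product (1+x)(1+x^2)(1+x^3)...
The coefficient of x^72 = 36352

36352


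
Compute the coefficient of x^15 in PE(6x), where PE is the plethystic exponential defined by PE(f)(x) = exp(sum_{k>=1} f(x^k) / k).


With f(x) = 6x, the exponent is sum_{k>=1} 6 x^k / k = 6 * (-ln(1 - x)). Exponentiating:
PE(6x) = exp(-6 ln(1 - x)) = 1/(1 - x)^6.
By the negative binomial expansion, [x^n] 1/(1 - x)^6 = C(n + 5, 5).
For n = 15: C(20, 5) = 15504.

15504


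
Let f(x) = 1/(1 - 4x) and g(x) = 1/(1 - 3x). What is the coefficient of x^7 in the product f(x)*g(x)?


The coefficient of x^n in f*g is the Cauchy product: sum_{k=0}^{n} a^k * b^(n-k).
With a=4, b=3, n=7:
sum_{k=0}^{7} 4^k * 3^(7-k)
= 58975

58975


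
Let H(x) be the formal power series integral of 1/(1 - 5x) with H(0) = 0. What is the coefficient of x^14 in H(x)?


1/(1 - 5x) = sum_{k>=0} 5^k x^k. Integrating termwise with H(0) = 0:
H(x) = sum_{k>=0} 5^k x^(k+1) / (k+1) = sum_{m>=1} 5^(m-1) x^m / m.
For m = 14: 5^13/14 = 1220703125/14 = 1220703125/14.

1220703125/14


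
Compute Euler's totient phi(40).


phi(n) counts integers in [1, n] coprime to n. Using the multiplicative formula phi(n) = n * prod_{p | n} (1 - 1/p):
40 = 2^3 * 5, so
phi(40) = 40 * (1 - 1/2) * (1 - 1/5) = 16.

16


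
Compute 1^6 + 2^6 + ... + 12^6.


This power sum has a closed form given by Faulhaber's formula
sum_{k=1}^{m} k^p = (1 / (p + 1)) * sum_{j=0}^{p} C(p + 1, j) B_j m^(p + 1 - j),
but for small m direct computation is fastest:
1 + 64 + 729 + 4096 + 15625 + 46656 + 117649 + 262144 + 531441 + 1000000 + 1771561 + 2985984 = 6735950.

6735950


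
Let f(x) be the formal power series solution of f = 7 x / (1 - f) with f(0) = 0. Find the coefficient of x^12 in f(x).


Apply Lagrange inversion: f = 7 x * phi(f) with phi(t) = 1/(1 - t), so
[x^n] f = 7^n * (1/n) [t^(n-1)] phi(t)^n = 7^n * (1/n) [t^(n-1)] (1 - t)^(-n) = 7^n * (1/n) C(2n - 2, n - 1) = 7^n * C_{n-1}.
For n = 12: C_11 = C(22, 11) / 12 = 705432/12 = 58786.
With the 7^12 = 13841287201 factor, the coefficient is 13841287201 * 58786 = 813673909397986.

813673909397986


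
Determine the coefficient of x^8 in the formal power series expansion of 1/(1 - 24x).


The geometric series identity gives 1/(1 - c x) = sum_{k>=0} c^k x^k, so the coefficient of x^k is c^k.
Here c = 24 and k = 8.
Computing: 24^8 = 110075314176

110075314176


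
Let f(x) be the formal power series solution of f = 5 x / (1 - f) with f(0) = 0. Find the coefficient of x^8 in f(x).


Apply Lagrange inversion: f = 5 x * phi(f) with phi(t) = 1/(1 - t), so
[x^n] f = 5^n * (1/n) [t^(n-1)] phi(t)^n = 5^n * (1/n) [t^(n-1)] (1 - t)^(-n) = 5^n * (1/n) C(2n - 2, n - 1) = 5^n * C_{n-1}.
For n = 8: C_7 = C(14, 7) / 8 = 3432/8 = 429.
With the 5^8 = 390625 factor, the coefficient is 390625 * 429 = 167578125.

167578125


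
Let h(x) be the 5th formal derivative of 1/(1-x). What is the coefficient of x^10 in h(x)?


Differentiating 5 times: d^5/dx^5 [1/(1-x)] = 5!/(1-x)^6.
The expansion 1/(1-x)^6 = sum_{k>=0} C(k+5, 5) x^k, so the coefficient of x^n in 5!/(1-x)^6 is 5! * C(n+5, 5).
For n = 10: 120 * C(15, 5) = 120 * 3003 = 360360

360360


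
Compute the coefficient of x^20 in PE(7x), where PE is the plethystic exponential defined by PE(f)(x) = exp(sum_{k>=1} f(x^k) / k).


With f(x) = 7x, the exponent is sum_{k>=1} 7 x^k / k = 7 * (-ln(1 - x)). Exponentiating:
PE(7x) = exp(-7 ln(1 - x)) = 1/(1 - x)^7.
By the negative binomial expansion, [x^n] 1/(1 - x)^7 = C(n + 6, 6).
For n = 20: C(26, 6) = 230230.

230230


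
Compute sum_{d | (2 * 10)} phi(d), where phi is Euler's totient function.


First, 2 * 10 = 20. One classical identity is sum_{d | n} phi(d) = n (each k in [1, n] has a unique gcd with n, and among the k's with gcd(k, n) = n/d there are phi(d) of them). So the sum equals 20. We also verify directly:
Divisors of 20: 1, 2, 4, 5, 10, 20.
phi values: 1, 1, 2, 4, 4, 8.
Sum = 20.

20


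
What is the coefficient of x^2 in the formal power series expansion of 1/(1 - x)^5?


The expansion 1/(1 - x)^r = sum_{k>=0} C(k + r - 1, r - 1) x^k follows from the multiset / negative-binomial theorem (or from repeated differentiation of the geometric series).
For r = 5 and k = 2:
C(6, 4) = 720 / (24 * 2) = 15.

15


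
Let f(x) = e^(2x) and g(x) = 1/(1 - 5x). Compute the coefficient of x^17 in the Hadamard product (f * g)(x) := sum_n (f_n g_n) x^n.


Expanding: f_k = 2^k/k! (from e^(2x)) and g_k = 5^k (from 1/(1 - 5x)). So the Hadamard coefficient (f * g)_k = 2^k 5^k / k! = (10)^k / k!.
For k = 17: 10^17/17! = 100000000000000000/355687428096000 = 24414062500/86837751.

24414062500/86837751


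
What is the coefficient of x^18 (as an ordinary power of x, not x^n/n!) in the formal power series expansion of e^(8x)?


The exponential series is e^y = sum_{k>=0} y^k / k!. Substituting y = 8x gives
e^(8x) = sum_{k>=0} 8^k x^k / k!.
So the coefficient of x^n is a^n/n! with a = 8, n = 18:
8^18 / 18! = 18014398509481984/6402373705728000 = 274877906944/97692469875

274877906944/97692469875


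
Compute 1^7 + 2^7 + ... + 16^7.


This power sum has a closed form given by Faulhaber's formula
sum_{k=1}^{m} k^p = (1 / (p + 1)) * sum_{j=0}^{p} C(p + 1, j) B_j m^(p + 1 - j),
but for small m direct computation is fastest:
1 + 128 + 2187 + 16384 + 78125 + 279936 + 823543 + 2097152 + 4782969 + 10000000 + 19487171 + 35831808 + 62748517 + 105413504 + 170859375 + 268435456 = 680856256.

680856256


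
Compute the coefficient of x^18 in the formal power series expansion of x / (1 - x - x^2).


Let f(x) = sum_{k>=0} a_k x^k. Multiplying f(x) * (1 - x - x^2) = x and matching coefficients gives a_0 = 0, a_1 = 1, and a_k = a_{k-1} + a_{k-2} for k >= 2. These are the Fibonacci numbers F_k.
Iterating from F_0 = 0, F_1 = 1:
F_0=0, F_1=1, F_2=1, F_3=2, F_4=3, F_5=5, F_6=8, F_7=13, F_8=21, F_9=34, ...
F_18 = 2584.

2584


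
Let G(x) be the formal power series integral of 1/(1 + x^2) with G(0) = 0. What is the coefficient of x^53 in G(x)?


1/(1 + x^2) = sum_{j>=0} (-1)^j x^(2j). Integrating termwise with G(0) = 0:
G(x) = sum_{j>=0} (-1)^j x^(2j+1) / (2j+1) = arctan(x).
Only odd powers are nonzero. For x^53 write 53 = 2*26 + 1, giving
(-1)^26 / 53 = 1/53 = 1/53.

1/53


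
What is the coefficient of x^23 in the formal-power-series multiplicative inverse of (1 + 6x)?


The inverse is 1/(1 + 6x). Apply the geometric identity 1/(1 - y) = sum_{k>=0} y^k with y = -6x:
1/(1 + 6x) = sum_{k>=0} (-6)^k x^k.
So the coefficient of x^23 is (-6)^23 = -789730223053602816.

-789730223053602816


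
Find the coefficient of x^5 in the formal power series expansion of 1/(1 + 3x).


Write 1/(1 + c x) = 1/(1 - (-c) x) and apply the geometric-series identity
1/(1 - y) = sum_{k>=0} y^k to get 1/(1 + c x) = sum_{k>=0} (-c)^k x^k.
So the coefficient of x^k is (-c)^k = (-1)^k * c^k.
Here c = 3 and k = 5:
(-3)^5 = -1 * 243 = -243

-243


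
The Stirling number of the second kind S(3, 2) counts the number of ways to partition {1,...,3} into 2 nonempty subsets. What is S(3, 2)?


Using the explicit formula S(n,k) = (1/k!) sum_{j=0}^{k} (-1)^(k-j) C(k,j) j^n:
S(3, 2) = 3
Equivalently, S(n,k) is n! times the coefficient of x^n in the EGF (e^x - 1)^k / k!.

3


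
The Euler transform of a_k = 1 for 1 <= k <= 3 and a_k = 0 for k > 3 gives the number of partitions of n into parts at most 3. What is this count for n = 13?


Partitions of 13 into parts at most 3:
Using generating function (1-x)^(-1)(1-x^2)^(-1)(1-x^3)^(-1),
the coefficient of x^13 = 21

21


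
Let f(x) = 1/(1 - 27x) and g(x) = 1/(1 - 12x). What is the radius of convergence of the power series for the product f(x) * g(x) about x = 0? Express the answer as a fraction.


The radius of 1/(1 - 27x) is 1/27 (nearest singularity at x = 1/27), and the radius of 1/(1 - 12x) is 1/12.
The product f(x)*g(x) = 1/((1 - 27x)(1 - 12x)) has singularities at both 1/27 and 1/12, so its radius of convergence is the distance to the nearest one:
min(1/27, 1/12) = 1/27.

1/27


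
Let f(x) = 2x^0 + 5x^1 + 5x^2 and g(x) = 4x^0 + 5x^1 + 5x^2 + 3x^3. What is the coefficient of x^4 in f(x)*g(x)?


Cauchy product at x^4:
5*3 + 5*5
= 40

40


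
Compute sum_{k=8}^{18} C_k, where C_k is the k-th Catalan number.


C_8 through C_18: 1430, 4862, 16796, 58786, 208012, 742900, 2674440, 9694845, 35357670, 129644790, 477638700
Sum = 1430 + 4862 + 16796 + 58786 + 208012 + 742900 + 2674440 + 9694845 + 35357670 + 129644790 + 477638700
= 656043231

656043231


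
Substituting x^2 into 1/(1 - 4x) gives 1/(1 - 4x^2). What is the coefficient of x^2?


The coefficient of x^(2m) in 1/(1 - 4x^2) is 4^m.
With n = 2 = 2*1, the coefficient is 4^1 = 4.

4


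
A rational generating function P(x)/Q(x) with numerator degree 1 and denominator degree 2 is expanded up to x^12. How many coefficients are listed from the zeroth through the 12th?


Expanding up to x^12 gives the coefficients for x^0, x^1, ..., x^12.
That is 12 + 1 = 13 coefficients in total.

13


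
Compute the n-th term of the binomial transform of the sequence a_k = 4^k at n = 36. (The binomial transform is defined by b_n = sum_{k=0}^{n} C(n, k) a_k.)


With a_k = 4^k, b_n = sum_{k=0}^{n} C(n, k) 4^k = (1 + 4)^n by the binomial theorem.
For n = 36: (1 + 4)^36 = 5^36 = 14551915228366851806640625.

14551915228366851806640625


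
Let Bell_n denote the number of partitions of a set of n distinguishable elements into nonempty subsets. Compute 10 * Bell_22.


Bell_22 can be computed from the Bell triangle or from Dobinski's identity Bell_n = (1/e) * sum_{k>=0} k^n / k!.
Computing Bell_22 = 4506715738447323.
Then 10 * 4506715738447323 = 45067157384473230.

45067157384473230


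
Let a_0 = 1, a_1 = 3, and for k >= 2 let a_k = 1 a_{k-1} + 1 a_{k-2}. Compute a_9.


Iterating the recurrence forward:
a_0 = 1
a_1 = 3
a_2 = 1*3 + 1*1 = 4
a_3 = 1*4 + 1*3 = 7
a_4 = 1*7 + 1*4 = 11
a_5 = 1*11 + 1*7 = 18
a_6 = 1*18 + 1*11 = 29
a_7 = 1*29 + 1*18 = 47
a_8 = 1*47 + 1*29 = 76
a_9 = 1*76 + 1*47 = 123
So a_9 = 123.

123


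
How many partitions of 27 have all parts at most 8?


Using the generating function (1-x)^(-1)(1-x^2)^(-1)...(1-x^8)^(-1),
the coefficient of x^27 counts these restricted partitions.
Result = 1527

1527


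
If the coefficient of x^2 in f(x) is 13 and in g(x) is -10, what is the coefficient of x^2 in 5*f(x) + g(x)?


Scalar multiplication scales coefficients: 5 * 13 = 65.
Then add the g coefficient: 65 + -10
= 55

55


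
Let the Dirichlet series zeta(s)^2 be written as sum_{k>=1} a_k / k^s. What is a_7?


The Dirichlet convolution of the constant function 1 with itself gives (1 * 1)(k) = sum_{d | k} 1 = d(k), the number of positive divisors of k.
Since zeta(s) = sum_{k>=1} 1/k^s, we have zeta(s)^2 = sum_{k>=1} d(k)/k^s, so a_k = d(k).
For k = 7: the divisors are 1, 7.
Count = 2.

2


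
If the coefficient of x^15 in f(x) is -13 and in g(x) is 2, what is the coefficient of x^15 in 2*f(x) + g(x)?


Scalar multiplication scales coefficients: 2 * -13 = -26.
Then add the g coefficient: -26 + 2
= -24

-24


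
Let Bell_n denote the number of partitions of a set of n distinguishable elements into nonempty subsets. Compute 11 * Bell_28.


Bell_28 can be computed from the Bell triangle or from Dobinski's identity Bell_n = (1/e) * sum_{k>=0} k^n / k!.
Computing Bell_28 = 6160539404599934652455.
Then 11 * 6160539404599934652455 = 67765933450599281177005.

67765933450599281177005


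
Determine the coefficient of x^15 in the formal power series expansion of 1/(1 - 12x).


The geometric series identity gives 1/(1 - c x) = sum_{k>=0} c^k x^k, so the coefficient of x^k is c^k.
Here c = 12 and k = 15.
Computing: 12^15 = 15407021574586368

15407021574586368


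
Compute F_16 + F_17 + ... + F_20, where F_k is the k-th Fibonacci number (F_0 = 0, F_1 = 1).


Use the identity sum_{k=0}^{N} F_k = F_{N+2} - 1 (which follows from F_{k+2} - F_{k+1} = F_k). Then
sum_{k=16}^{20} F_k = (F_{22} - 1) - (F_{17} - 1) = F_{22} - F_{17}.
Computing: F_{22} = 17711, F_{17} = 1597, so
Sum = 17711 - 1597 = 16114.

16114


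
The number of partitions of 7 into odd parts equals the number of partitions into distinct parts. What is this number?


Computing partitions of 7 into odd parts (1, 3, 5, ...):
Using the generating function prod_{k>=0} 1/(1-x^(2k+1)),
the count is 5

5


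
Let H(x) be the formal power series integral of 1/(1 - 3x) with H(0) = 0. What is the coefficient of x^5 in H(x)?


1/(1 - 3x) = sum_{k>=0} 3^k x^k. Integrating termwise with H(0) = 0:
H(x) = sum_{k>=0} 3^k x^(k+1) / (k+1) = sum_{m>=1} 3^(m-1) x^m / m.
For m = 5: 3^4/5 = 81/5 = 81/5.

81/5


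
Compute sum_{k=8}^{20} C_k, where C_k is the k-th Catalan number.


C_8 through C_20: 1430, 4862, 16796, 58786, 208012, 742900, 2674440, 9694845, 35357670, 129644790, 477638700, 1767263190, 6564120420
Sum = 1430 + 4862 + 16796 + 58786 + 208012 + 742900 + 2674440 + 9694845 + 35357670 + 129644790 + 477638700 + 1767263190 + 6564120420
= 8987426841

8987426841


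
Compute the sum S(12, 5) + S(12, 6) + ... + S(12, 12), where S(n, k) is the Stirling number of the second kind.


By definition, S(n, k) counts partitions of an n-set into exactly k nonempty blocks.
Computing row n = 12 for k = 5..12:
S(12, k): 1379400, 1323652, 627396, 159027, 22275, 1705, 66, 1
Sum = 3513522.

3513522


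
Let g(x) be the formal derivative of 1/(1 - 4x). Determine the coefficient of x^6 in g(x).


Differentiate termwise: d/dx sum_{k>=0} 4^k x^k = sum_{k>=1} k 4^k x^(k-1) = sum_{j>=0} (j+1) 4^(j+1) x^j.
Equivalently, d/dx [1/(1 - 4x)] = 4/(1 - 4x)^2.
For j = 6: 7 * 4^7 = 7 * 16384 = 114688.

114688


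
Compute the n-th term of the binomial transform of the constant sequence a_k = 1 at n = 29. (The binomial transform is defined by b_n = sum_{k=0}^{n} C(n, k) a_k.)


With a_k = 1 for all k, b_n = sum_{k=0}^{n} C(n, k) = 2^n by the binomial theorem.
For n = 29: 2^29 = 536870912.

536870912


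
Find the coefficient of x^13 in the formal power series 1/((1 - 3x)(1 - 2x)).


By partial fractions or Cauchy convolution:
The coefficient equals sum_{k=0}^{13} 3^k * 2^(13-k).
= 4766585

4766585


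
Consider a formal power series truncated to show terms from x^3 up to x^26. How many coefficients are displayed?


From x^3 to x^26 inclusive, the count is 26 - 3 + 1 = 24.

24


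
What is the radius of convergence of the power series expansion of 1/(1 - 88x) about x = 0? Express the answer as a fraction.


Expanding 1/(1 - 88x) = sum_{k>=0} 88^k x^k, the series converges when |88x| < 1, i.e., |x| < 1/88.
So the radius of convergence is 1/88 = 1/88.

1/88


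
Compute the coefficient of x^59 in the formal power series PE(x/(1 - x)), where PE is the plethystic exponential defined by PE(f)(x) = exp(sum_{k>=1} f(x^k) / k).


For f(x) = x/(1 - x) we have
sum_{k>=1} f(x^k) / k = sum_{k>=1} (1/k) * x^k / (1 - x^k) = sum_{k, m >= 1} x^(k m) / k,
which after exponentiating simplifies to
PE(x/(1 - x)) = prod_{k>=1} 1 / (1 - x^k).
This is the generating function for the partition function p(n), so the coefficient of x^59 is p(59).
Computing p(59) by dynamic programming over parts 1, 2, ..., 59: p(59) = 831820.

831820


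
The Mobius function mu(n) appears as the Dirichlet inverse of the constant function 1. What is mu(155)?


155 = 5 * 31 (all distinct primes).
mu(155) = (-1)^2 = 1

1


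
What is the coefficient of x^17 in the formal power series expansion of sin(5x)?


The Maclaurin series is sin(t) = sum_{k>=0} (-1)^k t^(2k+1) / (2k+1)!, so substituting t = 5x, only odd powers of x are nonzero, with coefficient of x^(2k+1) equal to (-1)^k 5^(2k+1) / (2k+1)!.
Write 17 = 2*8 + 1, giving the coefficient (-1)^8 * 5^17 / 17! = 762939453125/355687428096000 = 6103515625/2845499424768.

6103515625/2845499424768


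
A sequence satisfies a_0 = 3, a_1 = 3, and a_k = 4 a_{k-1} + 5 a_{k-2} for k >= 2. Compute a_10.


The characteristic equation is t^2 - 4 t - 5 = 0, with roots r_1 = 5 and r_2 = -1 (so c_1 = r_1 + r_2, c_2 = -r_1 r_2 as required).
One can use the closed form a_n = A r_1^n + B r_2^n, but direct iteration is more reliable:
a_0 = 3, a_1 = 3, a_2 = 27, a_3 = 123, a_4 = 627, a_5 = 3123, a_6 = 15627, a_7 = 78123, a_8 = 390627, a_9 = 1953123, a_10 = 9765627.
So a_10 = 9765627.

9765627


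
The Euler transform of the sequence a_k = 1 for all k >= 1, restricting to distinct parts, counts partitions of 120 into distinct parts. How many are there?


Partitions of 120 into distinct parts can be computed via generating function.
Product (1+x)(1+x^2)(1+x^3)...
The coefficient of x^120 = 2194432

2194432


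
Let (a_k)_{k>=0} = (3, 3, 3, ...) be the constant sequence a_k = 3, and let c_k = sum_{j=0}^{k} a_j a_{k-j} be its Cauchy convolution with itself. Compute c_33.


Since a_j = 3 for all j >= 0, the convolution sum becomes
c_k = sum_{j=0}^{k} 3 * 3 = 9 * (k + 1).
Equivalently, the generating function of (a_k) is 3/(1 - x) and its square is 9/(1 - x)^2 = sum_{k>=0} 9(k + 1) x^k.
For k = 33: 9 * 34 = 306.

306


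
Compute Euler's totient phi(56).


phi(n) counts integers in [1, n] coprime to n. Using the multiplicative formula phi(n) = n * prod_{p | n} (1 - 1/p):
56 = 2^3 * 7, so
phi(56) = 56 * (1 - 1/2) * (1 - 1/7) = 24.

24


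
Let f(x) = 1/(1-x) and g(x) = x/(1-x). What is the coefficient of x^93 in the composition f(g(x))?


First simplify the composition: f(g(x)) = 1/(1 - x/(1-x)) = (1-x)/((1-x) - x) = (1-x)/(1-2x).
Now extract the coefficient. Write (1-x)/(1-2x) = 1/(1-2x) - x/(1-2x).
The coefficient of x^n in 1/(1-2x) is 2^n, and in x/(1-2x) is 2^(n-1) (for n >= 1).
So the coefficient of x^93 is 2^93 - 2^92 = 9903520314283042199192993792 - 4951760157141521099596496896 = 4951760157141521099596496896.

4951760157141521099596496896
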